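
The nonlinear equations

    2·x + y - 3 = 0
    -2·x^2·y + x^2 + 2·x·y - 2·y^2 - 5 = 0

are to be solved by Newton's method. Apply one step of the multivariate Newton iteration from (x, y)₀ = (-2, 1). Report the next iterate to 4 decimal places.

(0.9211, 1.1579)

At (-2, 1): F = (-6.0000, -15.0000).
Jacobian J = [[2, 1], [-4·x·y + 2·x + 2·y, -2·x^2 + 2·x - 4·y]].
At the point, J = [[2.0000, 1.0000], [6.0000, -16.0000]] (det J = -38.0000).
Solving J·Δ = −F gives Δ = (2.9211, 0.1579).
Then the next iterate is (x, y)₁ = (0.9211, 1.1579).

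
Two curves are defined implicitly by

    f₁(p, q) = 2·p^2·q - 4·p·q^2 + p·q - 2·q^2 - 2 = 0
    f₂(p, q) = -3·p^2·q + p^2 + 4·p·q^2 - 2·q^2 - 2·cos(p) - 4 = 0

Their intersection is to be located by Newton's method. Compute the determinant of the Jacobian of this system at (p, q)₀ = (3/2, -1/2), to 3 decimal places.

J = [[4·p·q - 4·q^2 + q, 2·p^2 - 8·p·q + p - 4·q], [-6·p·q + 2·p + 4·q^2 + 2·sin(p), -3·p^2 + 8·p·q - 4·q]].
At the point, J = [[-4.500, 14.000], [10.49499, -10.750]].
det J = -98.555.

-98.555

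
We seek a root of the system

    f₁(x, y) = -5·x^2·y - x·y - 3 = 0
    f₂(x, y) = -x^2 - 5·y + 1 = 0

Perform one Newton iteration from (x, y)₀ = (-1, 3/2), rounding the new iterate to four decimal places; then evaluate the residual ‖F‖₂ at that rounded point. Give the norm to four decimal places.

3.2072

At (-1, 3/2): F = (-9.0000, -7.5000).
Jacobian J = [[-10·x·y - y, -5·x^2 - x], [-2·x, -5]].
At the point, J = [[13.5000, -4.0000], [2.0000, -5.0000]] (det J = -59.5000).
Solving J·Δ = −F gives Δ = (0.2521, -1.3992).
Then the next iterate is (x, y)₁ = (-0.7479, 0.1008).
Re-evaluating at (-0.7479, 0.1008): F = (-3.206526, -0.063354), so ‖F‖₂ = 3.2072.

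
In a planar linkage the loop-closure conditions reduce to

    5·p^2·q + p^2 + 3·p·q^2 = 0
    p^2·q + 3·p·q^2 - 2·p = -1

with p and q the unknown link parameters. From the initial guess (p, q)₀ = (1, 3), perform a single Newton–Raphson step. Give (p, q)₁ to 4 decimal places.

(0.6324, 2.0735)

At (1, 3): F = (43.0000, 29.0000).
Jacobian J = [[10·p·q + 2·p + 3·q^2, 5·p^2 + 6·p·q], [2·p·q + 3·q^2 - 2, p^2 + 6·p·q]].
At the point, J = [[59.0000, 23.0000], [31.0000, 19.0000]] (det J = 408.0000).
Solving J·Δ = −F gives Δ = (-0.3676, -0.9265).
Then the next iterate is (p, q)₁ = (0.6324, 2.0735).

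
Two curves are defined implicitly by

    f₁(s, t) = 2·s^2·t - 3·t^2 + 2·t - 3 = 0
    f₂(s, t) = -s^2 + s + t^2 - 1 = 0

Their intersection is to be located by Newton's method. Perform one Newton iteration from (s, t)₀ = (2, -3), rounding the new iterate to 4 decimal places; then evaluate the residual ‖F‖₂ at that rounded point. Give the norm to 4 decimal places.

17.9183

At (2, -3): F = (-60.0000, 6.0000).
Jacobian J = [[4·s·t, 2·s^2 - 6·t + 2], [-2·s + 1, 2·t]].
At the point, J = [[-24.0000, 28.0000], [-3.0000, -6.0000]] (det J = 228.0000).
Solving J·Δ = −F gives Δ = (-0.8421, 1.4211).
Then the next iterate is (s, t)₁ = (1.1579, -1.5789).
Re-evaluating at (1.1579, -1.5789): F = (-17.870340, 1.310093), so ‖F‖₂ = 17.9183.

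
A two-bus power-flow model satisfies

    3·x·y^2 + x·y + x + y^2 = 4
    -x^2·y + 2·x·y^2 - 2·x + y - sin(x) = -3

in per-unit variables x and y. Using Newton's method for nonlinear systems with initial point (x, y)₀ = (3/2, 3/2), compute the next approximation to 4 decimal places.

(1.2781, 0.9404)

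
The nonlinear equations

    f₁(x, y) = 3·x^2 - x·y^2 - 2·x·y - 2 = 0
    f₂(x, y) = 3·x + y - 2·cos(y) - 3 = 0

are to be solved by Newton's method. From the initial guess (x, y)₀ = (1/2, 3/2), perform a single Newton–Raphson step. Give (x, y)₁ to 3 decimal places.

(16.210, -14.189)

At (1/2, 3/2): F = (-3.875, -0.14147).
Jacobian J = [[6·x - y^2 - 2·y, -2·x·y - 2·x], [3, 2·sin(y) + 1]].
At the point, J = [[-2.250, -2.500], [3.000, 2.99499]] (det J = 0.76127).
Solving J·Δ = −F gives Δ = (15.710, -15.689).
Then the next iterate is (x, y)₁ = (16.210, -14.189).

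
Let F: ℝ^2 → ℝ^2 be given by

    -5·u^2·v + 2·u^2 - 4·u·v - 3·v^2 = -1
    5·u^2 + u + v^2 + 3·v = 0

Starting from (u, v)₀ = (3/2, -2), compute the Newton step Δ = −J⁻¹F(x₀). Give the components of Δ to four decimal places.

(-0.7109, -0.6250)

At (3/2, -2): F = (28.0000, 10.7500).
Jacobian J = [[-10·u·v + 4·u - 4·v, -5·u^2 - 4·u - 6·v], [10·u + 1, 2·v + 3]].
At the point, J = [[44.0000, -5.2500], [16.0000, -1.0000]] (det J = 40.0000).
Solving J·Δ = −F gives Δ = (-0.7109, -0.6250).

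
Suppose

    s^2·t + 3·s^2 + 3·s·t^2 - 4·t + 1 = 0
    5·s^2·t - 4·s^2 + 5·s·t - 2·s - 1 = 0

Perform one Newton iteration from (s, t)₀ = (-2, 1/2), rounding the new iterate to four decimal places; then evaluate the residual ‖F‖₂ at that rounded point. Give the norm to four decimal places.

3.7377

At (-2, 1/2): F = (11.5000, -8.0000).
Jacobian J = [[2·s·t + 6·s + 3·t^2, s^2 + 6·s·t - 4], [10·s·t - 8·s + 5·t - 2, 5·s^2 + 5·s]].
At the point, J = [[-13.2500, -6.0000], [6.5000, 10.0000]] (det J = -93.5000).
Solving J·Δ = −F gives Δ = (0.7166, 0.3342).
Then the next iterate is (s, t)₁ = (-1.2834, 0.8342).
Re-evaluating at (-1.2834, 0.8342): F = (1.299256, -3.504605), so ‖F‖₂ = 3.7377.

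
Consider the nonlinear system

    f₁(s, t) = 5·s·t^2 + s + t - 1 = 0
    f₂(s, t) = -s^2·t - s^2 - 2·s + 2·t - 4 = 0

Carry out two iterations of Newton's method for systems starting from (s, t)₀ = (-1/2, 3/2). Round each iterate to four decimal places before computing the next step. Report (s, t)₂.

(-0.0739, 1.9085)

At (-1/2, 3/2): F = (-5.6250, -0.6250).
Jacobian J = [[5·t^2 + 1, 10·s·t + 1], [-2·s·t - 2·s - 2, -s^2 + 2]].
At the point, J = [[12.2500, -6.5000], [0.5000, 1.7500]] (det J = 24.6875).
Solving J·Δ = −F gives Δ = (0.5633, 0.1962).
Then the next iterate is (s, t)₁ = (0.0633, 1.6962).
Round to (0.0633, 1.6962) and repeat: F = (1.670100, -0.745003), J = [[15.385472, 2.073695], [-2.341339, 1.995993]].
Δ = (-0.1372, 0.2123), so (s, t)₂ = (-0.0739, 1.9085).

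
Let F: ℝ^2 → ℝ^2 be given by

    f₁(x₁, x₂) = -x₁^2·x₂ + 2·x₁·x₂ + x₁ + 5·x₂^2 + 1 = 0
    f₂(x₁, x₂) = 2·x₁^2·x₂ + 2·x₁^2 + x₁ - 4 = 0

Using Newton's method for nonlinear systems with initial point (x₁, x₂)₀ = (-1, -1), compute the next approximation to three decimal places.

(6.000, -2.000)

At (-1, -1): F = (8.000, -5.000).
Jacobian J = [[-2·x₁·x₂ + 2·x₂ + 1, -x₁^2 + 2·x₁ + 10·x₂], [4·x₁·x₂ + 4·x₁ + 1, 2·x₁^2]].
At the point, J = [[-3.000, -13.000], [1.000, 2.000]] (det J = 7.000).
Solving J·Δ = −F gives Δ = (7.000, -1.000).
Then the next iterate is (x₁, x₂)₁ = (6.000, -2.000).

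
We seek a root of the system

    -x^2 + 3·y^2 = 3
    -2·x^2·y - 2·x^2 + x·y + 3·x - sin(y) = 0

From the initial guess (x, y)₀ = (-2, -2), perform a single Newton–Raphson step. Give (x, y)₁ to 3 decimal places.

(-1.714, -1.488)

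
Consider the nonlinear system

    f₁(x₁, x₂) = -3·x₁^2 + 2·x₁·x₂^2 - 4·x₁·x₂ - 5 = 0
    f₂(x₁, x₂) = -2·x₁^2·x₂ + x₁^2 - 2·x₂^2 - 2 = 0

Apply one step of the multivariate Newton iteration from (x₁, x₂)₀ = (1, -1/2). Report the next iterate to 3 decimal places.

(1.125, -1.490)

At (1, -1/2): F = (-5.500, -0.500).
Jacobian J = [[-6·x₁ + 2·x₂^2 - 4·x₂, 4·x₁·x₂ - 4·x₁], [-4·x₁·x₂ + 2·x₁, -2·x₁^2 - 4·x₂]].
At the point, J = [[-3.500, -6.000], [4.000, 0.000]] (det J = 24.000).
Solving J·Δ = −F gives Δ = (0.125, -0.990).
Then the next iterate is (x₁, x₂)₁ = (1.125, -1.490).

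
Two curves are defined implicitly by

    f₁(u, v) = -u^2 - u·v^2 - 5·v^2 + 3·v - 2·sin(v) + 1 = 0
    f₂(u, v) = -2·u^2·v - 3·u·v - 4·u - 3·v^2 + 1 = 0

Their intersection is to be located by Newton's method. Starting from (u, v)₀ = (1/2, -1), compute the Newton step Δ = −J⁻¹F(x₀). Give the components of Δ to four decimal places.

(0.0751, 0.4812)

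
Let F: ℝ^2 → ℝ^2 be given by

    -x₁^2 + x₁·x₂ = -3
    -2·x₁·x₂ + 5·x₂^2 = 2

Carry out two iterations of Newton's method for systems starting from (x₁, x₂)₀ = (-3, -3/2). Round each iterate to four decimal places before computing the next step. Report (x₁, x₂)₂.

(-2.5058, -1.3081)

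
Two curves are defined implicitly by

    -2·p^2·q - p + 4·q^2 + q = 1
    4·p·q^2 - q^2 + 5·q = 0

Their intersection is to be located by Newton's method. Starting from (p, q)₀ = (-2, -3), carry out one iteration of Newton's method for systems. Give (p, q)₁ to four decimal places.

(-0.7577, -2.1309)

At (-2, -3): F = (58.0000, -96.0000).
Jacobian J = [[-4·p·q - 1, -2·p^2 + 8·q + 1], [4·q^2, 8·p·q - 2·q + 5]].
At the point, J = [[-25.0000, -31.0000], [36.0000, 59.0000]] (det J = -359.0000).
Solving J·Δ = −F gives Δ = (1.2423, 0.8691).
Then the next iterate is (p, q)₁ = (-0.7577, -2.1309).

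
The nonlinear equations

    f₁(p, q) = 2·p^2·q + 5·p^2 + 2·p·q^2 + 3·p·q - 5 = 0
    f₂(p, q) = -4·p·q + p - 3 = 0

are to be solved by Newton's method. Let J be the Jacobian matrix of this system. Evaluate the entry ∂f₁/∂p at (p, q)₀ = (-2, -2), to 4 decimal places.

-2.0000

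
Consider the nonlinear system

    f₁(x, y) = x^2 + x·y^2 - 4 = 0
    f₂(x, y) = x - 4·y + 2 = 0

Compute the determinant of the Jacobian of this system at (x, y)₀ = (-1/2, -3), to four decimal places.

-35.0000

J = [[2·x + y^2, 2·x·y], [1, -4]].
At the point, J = [[8.0000, 3.0000], [1.0000, -4.0000]].
det J = -35.0000.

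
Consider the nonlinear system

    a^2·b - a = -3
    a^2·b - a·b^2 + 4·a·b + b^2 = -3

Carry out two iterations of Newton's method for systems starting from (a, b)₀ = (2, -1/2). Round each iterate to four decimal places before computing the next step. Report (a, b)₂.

At (2, -1/2): F = (-1.0000, -3.2500).
Jacobian J = [[2·a·b - 1, a^2], [2·a·b - b^2 + 4·b, a^2 - 2·a·b + 4·a + 2·b]].
At the point, J = [[-3.0000, 4.0000], [-4.2500, 13.0000]] (det J = -22.0000).
Solving J·Δ = −F gives Δ = (0.0000, 0.2500).
Then the next iterate is (a, b)₁ = (2.0000, -0.2500).
Round to (2.0000, -0.2500) and repeat: F = (0.0000, -0.0625), J = [[-2.0000, 4.0000], [-2.0625, 12.5000]].
Δ = (0.0149, 0.0075), so (a, b)₂ = (2.0149, -0.2425).

(2.0149, -0.2425)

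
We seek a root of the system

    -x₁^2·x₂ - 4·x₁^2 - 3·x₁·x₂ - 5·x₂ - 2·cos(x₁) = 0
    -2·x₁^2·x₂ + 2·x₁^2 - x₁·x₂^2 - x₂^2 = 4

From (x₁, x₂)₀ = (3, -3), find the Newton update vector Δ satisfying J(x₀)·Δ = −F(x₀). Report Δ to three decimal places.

At (3, -3): F = (34.97998, 32.000).
Jacobian J = [[-2·x₁·x₂ - 8·x₁ - 3·x₂ + 2·sin(x₁), -x₁^2 - 3·x₁ - 5], [-4·x₁·x₂ + 4·x₁ - x₂^2, -2·x₁^2 - 2·x₁·x₂ - 2·x₂]].
At the point, J = [[3.28224, -23.000], [39.000, 6.000]] (det J = 916.69344).
Solving J·Δ = −F gives Δ = (-1.032, 1.374).

(-1.032, 1.374)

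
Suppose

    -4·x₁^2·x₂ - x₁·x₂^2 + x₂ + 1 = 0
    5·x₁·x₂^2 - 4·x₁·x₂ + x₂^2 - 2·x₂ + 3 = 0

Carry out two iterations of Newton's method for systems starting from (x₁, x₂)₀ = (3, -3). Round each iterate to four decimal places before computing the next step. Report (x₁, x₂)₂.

At (3, -3): F = (79.0000, 189.0000).
Jacobian J = [[-8·x₁·x₂ - x₂^2, -4·x₁^2 - 2·x₁·x₂ + 1], [5·x₂^2 - 4·x₂, 10·x₁·x₂ - 4·x₁ + 2·x₂ - 2]].
At the point, J = [[63.0000, -17.0000], [57.0000, -110.0000]] (det J = -5961.0000).
Solving J·Δ = −F gives Δ = (-0.9188, 1.2421).
Then the next iterate is (x₁, x₂)₁ = (2.0812, -1.7579).
Round to (2.0812, -1.7579) and repeat: F = (23.267376, 56.396929), J = [[26.178119, -9.008491], [22.482662, -50.426015]].
Δ = (-0.5953, 0.8530), so (x₁, x₂)₂ = (1.4859, -0.9049).

(1.4859, -0.9049)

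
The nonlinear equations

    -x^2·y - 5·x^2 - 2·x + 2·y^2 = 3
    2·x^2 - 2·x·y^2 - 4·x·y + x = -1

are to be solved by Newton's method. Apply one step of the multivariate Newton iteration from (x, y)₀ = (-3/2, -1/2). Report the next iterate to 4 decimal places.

At (-3/2, -1/2): F = (-9.6250, 1.7500).
Jacobian J = [[-2·x·y - 10·x - 2, -x^2 + 4·y], [4·x - 2·y^2 - 4·y + 1, -4·x·y - 4·x]].
At the point, J = [[11.5000, -4.2500], [-3.5000, 3.0000]] (det J = 19.6250).
Solving J·Δ = −F gives Δ = (1.0924, 0.6911).
Then the next iterate is (x, y)₁ = (-0.4076, 0.1911).

(-0.4076, 0.1911)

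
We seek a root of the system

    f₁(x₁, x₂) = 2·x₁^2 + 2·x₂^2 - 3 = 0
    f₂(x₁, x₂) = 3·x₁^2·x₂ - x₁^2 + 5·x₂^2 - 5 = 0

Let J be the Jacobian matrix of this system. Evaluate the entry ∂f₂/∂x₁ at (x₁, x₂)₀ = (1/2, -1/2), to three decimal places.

-2.500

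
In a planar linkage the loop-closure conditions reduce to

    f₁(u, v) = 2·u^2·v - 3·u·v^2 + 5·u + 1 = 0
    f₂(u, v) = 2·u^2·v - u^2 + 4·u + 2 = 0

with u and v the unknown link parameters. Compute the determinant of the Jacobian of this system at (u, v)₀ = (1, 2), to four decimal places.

J = [[4·u·v - 3·v^2 + 5, 2·u^2 - 6·u·v], [4·u·v - 2·u + 4, 2·u^2]].
At the point, J = [[1.0000, -10.0000], [10.0000, 2.0000]].
det J = 102.0000.

102.0000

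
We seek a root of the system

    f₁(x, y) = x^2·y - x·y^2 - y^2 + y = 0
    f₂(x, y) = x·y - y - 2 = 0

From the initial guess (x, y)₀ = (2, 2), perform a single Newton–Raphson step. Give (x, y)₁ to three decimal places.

At (2, 2): F = (-2.000, 0.000).
Jacobian J = [[2·x·y - y^2, x^2 - 2·x·y - 2·y + 1], [y, x - 1]].
At the point, J = [[4.000, -7.000], [2.000, 1.000]] (det J = 18.000).
Solving J·Δ = −F gives Δ = (0.111, -0.222).
Then the next iterate is (x, y)₁ = (2.111, 1.778).

(2.111, 1.778)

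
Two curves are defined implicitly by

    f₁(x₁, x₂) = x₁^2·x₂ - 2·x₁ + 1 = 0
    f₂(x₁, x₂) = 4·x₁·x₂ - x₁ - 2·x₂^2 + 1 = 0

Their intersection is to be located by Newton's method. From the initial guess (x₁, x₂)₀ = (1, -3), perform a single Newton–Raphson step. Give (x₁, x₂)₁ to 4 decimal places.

(0.7043, -1.3652)

At (1, -3): F = (-4.0000, -30.0000).
Jacobian J = [[2·x₁·x₂ - 2, x₁^2], [4·x₂ - 1, 4·x₁ - 4·x₂]].
At the point, J = [[-8.0000, 1.0000], [-13.0000, 16.0000]] (det J = -115.0000).
Solving J·Δ = −F gives Δ = (-0.2957, 1.6348).
Then the next iterate is (x₁, x₂)₁ = (0.7043, -1.3652).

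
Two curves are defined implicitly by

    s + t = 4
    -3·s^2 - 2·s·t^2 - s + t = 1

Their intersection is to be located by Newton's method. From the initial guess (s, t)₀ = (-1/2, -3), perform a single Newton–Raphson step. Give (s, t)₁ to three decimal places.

(-3.477, 7.477)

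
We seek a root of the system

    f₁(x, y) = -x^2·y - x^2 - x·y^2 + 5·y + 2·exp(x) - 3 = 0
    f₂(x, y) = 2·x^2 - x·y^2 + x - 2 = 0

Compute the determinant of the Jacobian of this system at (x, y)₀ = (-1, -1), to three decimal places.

8.528

J = [[-2·x·y - 2·x - y^2 + 2·exp(x), -x^2 - 2·x·y + 5], [4·x - y^2 + 1, -2·x·y]].
At the point, J = [[-0.26424, 2.000], [-4.000, -2.000]].
det J = 8.528.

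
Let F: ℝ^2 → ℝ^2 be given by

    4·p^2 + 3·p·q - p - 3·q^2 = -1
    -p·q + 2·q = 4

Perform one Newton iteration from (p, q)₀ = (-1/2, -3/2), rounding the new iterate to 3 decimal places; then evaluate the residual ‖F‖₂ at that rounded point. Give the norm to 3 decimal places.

5.844

At (-1/2, -3/2): F = (-2.000, -7.750).
Jacobian J = [[8·p + 3·q - 1, 3·p - 6·q], [-q, -p + 2]].
At the point, J = [[-9.500, 7.500], [1.500, 2.500]] (det J = -35.000).
Solving J·Δ = −F gives Δ = (1.518, 2.189).
Then the next iterate is (p, q)₁ = (1.018, 0.689).
Re-evaluating at (1.018, 0.689): F = (4.80734, -3.32340), so ‖F‖₂ = 5.844.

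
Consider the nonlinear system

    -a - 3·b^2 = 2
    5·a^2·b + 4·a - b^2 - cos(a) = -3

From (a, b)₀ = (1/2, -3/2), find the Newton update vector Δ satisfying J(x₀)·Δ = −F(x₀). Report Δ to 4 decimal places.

At (1/2, -3/2): F = (-9.2500, -0.002583).
Jacobian J = [[-1, -6·b], [10·a·b + sin(a) + 4, 5·a^2 - 2·b]].
At the point, J = [[-1.0000, 9.0000], [-3.020574, 4.2500]] (det J = 22.935170).
Solving J·Δ = −F gives Δ = (1.7131, 1.2181).

(1.7131, 1.2181)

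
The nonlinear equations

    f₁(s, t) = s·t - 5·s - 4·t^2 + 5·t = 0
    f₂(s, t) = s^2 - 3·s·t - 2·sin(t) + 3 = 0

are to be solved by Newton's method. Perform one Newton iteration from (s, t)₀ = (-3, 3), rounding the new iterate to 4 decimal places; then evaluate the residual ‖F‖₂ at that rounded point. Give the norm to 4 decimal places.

10.2489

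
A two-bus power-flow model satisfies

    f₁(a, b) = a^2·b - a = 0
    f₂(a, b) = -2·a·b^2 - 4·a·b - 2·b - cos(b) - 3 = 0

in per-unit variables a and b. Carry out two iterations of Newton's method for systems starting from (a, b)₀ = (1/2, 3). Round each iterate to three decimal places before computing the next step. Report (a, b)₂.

(-0.315, -0.964)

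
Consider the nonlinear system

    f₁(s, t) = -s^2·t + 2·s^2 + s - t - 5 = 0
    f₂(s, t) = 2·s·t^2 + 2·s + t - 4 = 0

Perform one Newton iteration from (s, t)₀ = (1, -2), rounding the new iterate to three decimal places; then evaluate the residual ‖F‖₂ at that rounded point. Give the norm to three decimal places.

0.673

At (1, -2): F = (2.000, 4.000).
Jacobian J = [[-2·s·t + 4·s + 1, -s^2 - 1], [2·t^2 + 2, 4·s·t + 1]].
At the point, J = [[9.000, -2.000], [10.000, -7.000]] (det J = -43.000).
Solving J·Δ = −F gives Δ = (-0.140, 0.372).
Then the next iterate is (s, t)₁ = (0.860, -1.628).
Re-evaluating at (0.860, -1.628): F = (0.17127, 0.65066), so ‖F‖₂ = 0.673.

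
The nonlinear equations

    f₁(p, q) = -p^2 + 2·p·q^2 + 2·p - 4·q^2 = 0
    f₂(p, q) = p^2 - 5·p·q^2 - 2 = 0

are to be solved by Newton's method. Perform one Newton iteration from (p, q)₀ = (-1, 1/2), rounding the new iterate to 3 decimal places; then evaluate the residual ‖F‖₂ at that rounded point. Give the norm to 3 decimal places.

737.314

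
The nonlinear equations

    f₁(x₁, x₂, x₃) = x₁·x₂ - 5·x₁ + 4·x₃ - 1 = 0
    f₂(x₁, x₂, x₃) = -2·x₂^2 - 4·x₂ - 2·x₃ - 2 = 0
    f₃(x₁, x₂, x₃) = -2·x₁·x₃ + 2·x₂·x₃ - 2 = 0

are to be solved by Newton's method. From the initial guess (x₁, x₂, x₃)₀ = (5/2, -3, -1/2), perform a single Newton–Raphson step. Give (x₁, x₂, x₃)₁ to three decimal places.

(-0.100, -2.124, -0.498)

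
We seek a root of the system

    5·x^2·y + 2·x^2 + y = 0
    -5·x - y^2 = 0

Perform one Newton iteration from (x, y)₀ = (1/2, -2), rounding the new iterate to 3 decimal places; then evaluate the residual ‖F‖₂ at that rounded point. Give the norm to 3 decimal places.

At (1/2, -2): F = (-4.000, -6.500).
Jacobian J = [[10·x·y + 4·x, 5·x^2 + 1], [-5, -2·y]].
At the point, J = [[-8.000, 2.250], [-5.000, 4.000]] (det J = -20.750).
Solving J·Δ = −F gives Δ = (-0.066, 1.542).
Then the next iterate is (x, y)₁ = (0.434, -0.458).
Re-evaluating at (0.434, -0.458): F = (-0.51262, -2.37976), so ‖F‖₂ = 2.434.

2.434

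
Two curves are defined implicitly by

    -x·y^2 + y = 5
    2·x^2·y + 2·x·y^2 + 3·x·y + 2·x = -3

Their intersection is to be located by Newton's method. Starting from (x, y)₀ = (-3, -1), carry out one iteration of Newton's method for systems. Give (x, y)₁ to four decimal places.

(0.4773, -2.2955)

At (-3, -1): F = (-3.0000, -18.0000).
Jacobian J = [[-y^2, -2·x·y + 1], [4·x·y + 2·y^2 + 3·y + 2, 2·x^2 + 4·x·y + 3·x]].
At the point, J = [[-1.0000, -5.0000], [13.0000, 21.0000]] (det J = 44.0000).
Solving J·Δ = −F gives Δ = (3.4773, -1.2955).
Then the next iterate is (x, y)₁ = (0.4773, -2.2955).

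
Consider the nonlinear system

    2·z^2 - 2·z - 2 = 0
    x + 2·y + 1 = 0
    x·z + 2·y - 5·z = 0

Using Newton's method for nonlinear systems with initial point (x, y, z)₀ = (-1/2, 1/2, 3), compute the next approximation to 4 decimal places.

At (-1/2, 1/2, 3): F = (10.0000, 1.5000, -15.5000).
Jacobian J = [[0, 0, 4·z - 2], [1, 2, 0], [z, 2, x - 5]].
At the point, J = [[0.0000, 0.0000, 10.0000], [1.0000, 2.0000, 0.0000], [3.0000, 2.0000, -5.5000]] (det J = -40.0000).
Solving J·Δ = −F gives Δ = (5.7500, -3.6250, -1.0000).
Then the next iterate is (x, y, z)₁ = (5.2500, -3.1250, 2.0000).

(5.2500, -3.1250, 2.0000)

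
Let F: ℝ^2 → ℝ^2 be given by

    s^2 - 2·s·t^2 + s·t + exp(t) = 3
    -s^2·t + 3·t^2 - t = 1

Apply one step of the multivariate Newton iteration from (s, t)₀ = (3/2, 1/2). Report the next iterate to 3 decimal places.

(1.603, -7.617)

At (3/2, 1/2): F = (0.89872, -1.875).
Jacobian J = [[2·s - 2·t^2 + t, -4·s·t + s + exp(t)], [-2·s·t, -s^2 + 6·t - 1]].
At the point, J = [[3.000, 0.14872], [-1.500, -0.250]] (det J = -0.52692).
Solving J·Δ = −F gives Δ = (0.103, -8.117).
Then the next iterate is (s, t)₁ = (1.603, -7.617).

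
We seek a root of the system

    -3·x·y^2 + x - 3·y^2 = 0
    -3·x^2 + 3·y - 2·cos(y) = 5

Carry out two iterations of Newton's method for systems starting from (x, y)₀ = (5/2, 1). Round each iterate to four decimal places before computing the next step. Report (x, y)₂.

(-0.3504, 0.6000)

At (5/2, 1): F = (-8.0000, -21.830605).
Jacobian J = [[-3·y^2 + 1, -6·x·y - 6·y], [-6·x, 2·sin(y) + 3]].
At the point, J = [[-2.0000, -21.0000], [-15.0000, 4.682942]] (det J = -324.365884).
Solving J·Δ = −F gives Δ = (-1.5288, -0.2353).
Then the next iterate is (x, y)₁ = (0.9712, 0.7647).
Round to (0.9712, 0.7647) and repeat: F = (-2.486873, -6.978768), J = [[-0.754298, -9.044260], [-5.8272, 4.384641]].
Δ = (-1.3216, -0.1647), so (x, y)₂ = (-0.3504, 0.6000).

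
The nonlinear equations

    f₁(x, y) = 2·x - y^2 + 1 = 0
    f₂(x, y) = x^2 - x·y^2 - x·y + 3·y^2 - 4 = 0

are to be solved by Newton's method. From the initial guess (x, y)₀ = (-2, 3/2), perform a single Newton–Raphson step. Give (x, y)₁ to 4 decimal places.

At (-2, 3/2): F = (-5.2500, 14.2500).
Jacobian J = [[2, -2·y], [2·x - y^2 - y, -2·x·y - x + 6·y]].
At the point, J = [[2.0000, -3.0000], [-7.7500, 17.0000]] (det J = 10.7500).
Solving J·Δ = −F gives Δ = (4.3256, 1.1337).
Then the next iterate is (x, y)₁ = (2.3256, 2.6337).

(2.3256, 2.6337)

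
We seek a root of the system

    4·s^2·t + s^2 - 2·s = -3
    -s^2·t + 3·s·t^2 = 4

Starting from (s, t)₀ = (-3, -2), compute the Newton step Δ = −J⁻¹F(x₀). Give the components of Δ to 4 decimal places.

At (-3, -2): F = (-54.0000, -22.0000).
Jacobian J = [[8·s·t + 2·s - 2, 4·s^2], [-2·s·t + 3·t^2, -s^2 + 6·s·t]].
At the point, J = [[40.0000, 36.0000], [0.0000, 27.0000]] (det J = 1080.0000).
Solving J·Δ = −F gives Δ = (0.6167, 0.8148).

(0.6167, 0.8148)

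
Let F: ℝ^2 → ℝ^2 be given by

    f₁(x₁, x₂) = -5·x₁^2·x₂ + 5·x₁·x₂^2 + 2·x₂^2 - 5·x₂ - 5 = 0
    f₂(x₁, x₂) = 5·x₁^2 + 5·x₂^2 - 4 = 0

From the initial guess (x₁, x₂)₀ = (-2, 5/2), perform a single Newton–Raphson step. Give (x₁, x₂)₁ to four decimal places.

At (-2, 5/2): F = (-117.5000, 47.2500).
Jacobian J = [[-10·x₁·x₂ + 5·x₂^2, -5·x₁^2 + 10·x₁·x₂ + 4·x₂ - 5], [10·x₁, 10·x₂]].
At the point, J = [[81.2500, -65.0000], [-20.0000, 25.0000]] (det J = 731.2500).
Solving J·Δ = −F gives Δ = (-0.1829, -2.0363).
Then the next iterate is (x₁, x₂)₁ = (-2.1829, 0.4637).

(-2.1829, 0.4637)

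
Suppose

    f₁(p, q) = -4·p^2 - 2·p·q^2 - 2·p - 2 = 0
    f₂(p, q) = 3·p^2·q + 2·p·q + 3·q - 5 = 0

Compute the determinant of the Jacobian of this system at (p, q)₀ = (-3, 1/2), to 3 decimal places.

564.000

J = [[-8·p - 2·q^2 - 2, -4·p·q], [6·p·q + 2·q, 3·p^2 + 2·p + 3]].
At the point, J = [[21.500, 6.000], [-8.000, 24.000]].
det J = 564.000.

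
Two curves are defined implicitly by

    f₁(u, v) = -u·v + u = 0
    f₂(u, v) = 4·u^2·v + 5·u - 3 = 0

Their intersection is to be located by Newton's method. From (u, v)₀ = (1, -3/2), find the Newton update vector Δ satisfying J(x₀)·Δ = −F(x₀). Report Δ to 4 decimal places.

(-2.0000, -2.5000)

At (1, -3/2): F = (2.5000, -4.0000).
Jacobian J = [[-v + 1, -u], [8·u·v + 5, 4·u^2]].
At the point, J = [[2.5000, -1.0000], [-7.0000, 4.0000]] (det J = 3.0000).
Solving J·Δ = −F gives Δ = (-2.0000, -2.5000).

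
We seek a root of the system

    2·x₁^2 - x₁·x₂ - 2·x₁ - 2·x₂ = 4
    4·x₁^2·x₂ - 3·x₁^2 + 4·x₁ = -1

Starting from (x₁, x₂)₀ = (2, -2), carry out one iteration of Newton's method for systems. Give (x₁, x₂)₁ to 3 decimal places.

(1.625, -0.750)

At (2, -2): F = (8.000, -35.000).
Jacobian J = [[4·x₁ - x₂ - 2, -x₁ - 2], [8·x₁·x₂ - 6·x₁ + 4, 4·x₁^2]].
At the point, J = [[8.000, -4.000], [-40.000, 16.000]] (det J = -32.000).
Solving J·Δ = −F gives Δ = (-0.375, 1.250).
Then the next iterate is (x₁, x₂)₁ = (1.625, -0.750).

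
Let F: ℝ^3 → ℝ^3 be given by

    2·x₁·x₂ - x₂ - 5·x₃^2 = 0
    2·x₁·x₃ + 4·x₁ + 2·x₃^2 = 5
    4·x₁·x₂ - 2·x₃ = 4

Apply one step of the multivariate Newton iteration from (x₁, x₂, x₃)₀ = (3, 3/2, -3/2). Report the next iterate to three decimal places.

At (3, 3/2, -3/2): F = (-3.750, 2.500, 17.000).
Jacobian J = [[2·x₂, 2·x₁ - 1, -10·x₃], [2·x₃ + 4, 0, 2·x₁ + 4·x₃], [4·x₂, 4·x₁, -2]].
At the point, J = [[3.000, 5.000, 15.000], [1.000, 0.000, 0.000], [6.000, 12.000, -2.000]] (det J = 190.000).
Solving J·Δ = −F gives Δ = (-2.500, -0.039, 0.763).
Then the next iterate is (x₁, x₂, x₃)₁ = (0.500, 1.461, -0.737).

(0.500, 1.461, -0.737)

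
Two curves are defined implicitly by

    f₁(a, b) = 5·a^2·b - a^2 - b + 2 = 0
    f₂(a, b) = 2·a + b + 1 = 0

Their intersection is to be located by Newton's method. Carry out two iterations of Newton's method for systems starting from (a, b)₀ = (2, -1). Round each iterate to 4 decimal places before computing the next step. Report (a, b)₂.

(0.6494, -2.2988)

At (2, -1): F = (-21.0000, 4.0000).
Jacobian J = [[10·a·b - 2·a, 5·a^2 - 1], [2, 1]].
At the point, J = [[-24.0000, 19.0000], [2.0000, 1.0000]] (det J = -62.0000).
Solving J·Δ = −F gives Δ = (-1.5645, -0.8710).
Then the next iterate is (a, b)₁ = (0.4355, -1.8710).
Round to (0.4355, -1.8710) and repeat: F = (1.907068, 0.0000), J = [[-9.019205, -0.051699], [2.0000, 1.0000]].
Δ = (0.2139, -0.4278), so (a, b)₂ = (0.6494, -2.2988).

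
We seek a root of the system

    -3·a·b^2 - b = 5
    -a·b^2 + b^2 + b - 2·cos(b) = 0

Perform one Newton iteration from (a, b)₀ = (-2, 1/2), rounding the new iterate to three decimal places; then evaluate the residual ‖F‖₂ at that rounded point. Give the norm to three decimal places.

3.743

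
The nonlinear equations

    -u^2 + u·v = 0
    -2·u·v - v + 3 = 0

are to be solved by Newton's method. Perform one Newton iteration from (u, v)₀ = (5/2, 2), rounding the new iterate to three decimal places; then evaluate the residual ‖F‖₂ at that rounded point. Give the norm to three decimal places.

1.711

At (5/2, 2): F = (-1.250, -9.000).
Jacobian J = [[-2·u + v, u], [-2·v, -2·u - 1]].
At the point, J = [[-3.000, 2.500], [-4.000, -6.000]] (det J = 28.000).
Solving J·Δ = −F gives Δ = (-1.071, -0.786).
Then the next iterate is (u, v)₁ = (1.429, 1.214).
Re-evaluating at (1.429, 1.214): F = (-0.30724, -1.68361), so ‖F‖₂ = 1.711.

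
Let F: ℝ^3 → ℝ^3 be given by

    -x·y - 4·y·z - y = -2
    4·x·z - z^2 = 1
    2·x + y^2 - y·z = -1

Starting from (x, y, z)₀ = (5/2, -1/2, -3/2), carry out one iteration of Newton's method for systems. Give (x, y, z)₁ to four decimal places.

(-0.3211, -0.3172, -1.3982)

At (5/2, -1/2, -3/2): F = (0.7500, -18.2500, 5.5000).
Jacobian J = [[-y, -x - 4·z - 1, -4·y], [4·z, 0, 4·x - 2·z], [2, 2·y - z, -y]].
At the point, J = [[0.5000, 2.5000, 2.0000], [-6.0000, 0.0000, 13.0000], [2.0000, 0.5000, 0.5000]] (det J = 63.2500).
Solving J·Δ = −F gives Δ = (-2.8211, 0.1828, 0.1018).
Then the next iterate is (x, y, z)₁ = (-0.3211, -0.3172, -1.3982).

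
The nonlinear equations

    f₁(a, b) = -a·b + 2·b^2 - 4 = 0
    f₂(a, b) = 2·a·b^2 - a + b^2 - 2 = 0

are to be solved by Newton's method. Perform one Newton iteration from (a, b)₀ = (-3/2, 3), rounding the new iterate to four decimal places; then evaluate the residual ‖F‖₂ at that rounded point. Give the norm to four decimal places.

At (-3/2, 3): F = (18.5000, -18.5000).
Jacobian J = [[-b, -a + 4·b], [2·b^2 - 1, 4·a·b + 2·b]].
At the point, J = [[-3.0000, 13.5000], [17.0000, -12.0000]] (det J = -193.5000).
Solving J·Δ = −F gives Δ = (0.1434, -1.3385).
Then the next iterate is (a, b)₁ = (-1.3566, 1.6615).
Re-evaluating at (-1.3566, 1.6615): F = (3.775155, -5.372830), so ‖F‖₂ = 6.5665.

6.5665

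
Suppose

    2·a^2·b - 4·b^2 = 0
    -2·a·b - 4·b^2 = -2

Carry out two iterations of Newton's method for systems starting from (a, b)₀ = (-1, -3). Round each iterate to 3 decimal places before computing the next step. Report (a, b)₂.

(0.776, -1.166)

At (-1, -3): F = (-42.000, -40.000).
Jacobian J = [[4·a·b, 2·a^2 - 8·b], [-2·b, -2·a - 8·b]].
At the point, J = [[12.000, 26.000], [6.000, 26.000]] (det J = 156.000).
Solving J·Δ = −F gives Δ = (0.333, 1.462).
Then the next iterate is (a, b)₁ = (-0.667, -1.538).
Round to (-0.667, -1.538) and repeat: F = (-10.83025, -9.51347), J = [[4.10338, 13.19378], [3.076, 13.638]].
Δ = (1.443, 0.372), so (a, b)₂ = (0.776, -1.166).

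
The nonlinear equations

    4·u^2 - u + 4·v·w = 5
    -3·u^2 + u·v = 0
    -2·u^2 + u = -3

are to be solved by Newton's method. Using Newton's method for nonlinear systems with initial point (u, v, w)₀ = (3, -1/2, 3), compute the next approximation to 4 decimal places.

(1.9091, 2.2727, 18.0909)

At (3, -1/2, 3): F = (22.0000, -28.5000, -12.0000).
Jacobian J = [[8·u - 1, 4·w, 4·v], [-6·u + v, u, 0], [-4·u + 1, 0, 0]].
At the point, J = [[23.0000, 12.0000, -2.0000], [-18.5000, 3.0000, 0.0000], [-11.0000, 0.0000, 0.0000]] (det J = -66.0000).
Solving J·Δ = −F gives Δ = (-1.0909, 2.7727, 15.0909).
Then the next iterate is (u, v, w)₁ = (1.9091, 2.2727, 18.0909).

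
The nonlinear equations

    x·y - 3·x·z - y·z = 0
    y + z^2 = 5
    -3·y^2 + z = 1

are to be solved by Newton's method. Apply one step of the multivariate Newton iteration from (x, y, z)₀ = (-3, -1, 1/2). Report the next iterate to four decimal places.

At (-3, -1, 1/2): F = (8.0000, -5.7500, -3.5000).
Jacobian J = [[y - 3·z, x - z, -3·x - y], [0, 1, 2·z], [0, -6·y, 1]].
At the point, J = [[-2.5000, -3.5000, 10.0000], [0.0000, 1.0000, 1.0000], [0.0000, 6.0000, 1.0000]] (det J = 12.5000).
Solving J·Δ = −F gives Δ = (28.6300, -0.4500, 6.2000).
Then the next iterate is (x, y, z)₁ = (25.6300, -1.4500, 6.7000).

(25.6300, -1.4500, 6.7000)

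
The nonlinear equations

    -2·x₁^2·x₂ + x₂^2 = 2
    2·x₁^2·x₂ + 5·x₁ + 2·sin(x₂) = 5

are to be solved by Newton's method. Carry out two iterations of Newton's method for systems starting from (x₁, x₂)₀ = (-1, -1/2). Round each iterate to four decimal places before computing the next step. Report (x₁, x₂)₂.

(1.0732, -2.0240)

At (-1, -1/2): F = (-0.7500, -11.958851).
Jacobian J = [[-4·x₁·x₂, -2·x₁^2 + 2·x₂], [4·x₁·x₂ + 5, 2·x₁^2 + 2·cos(x₂)]].
At the point, J = [[-2.0000, -3.0000], [7.0000, 3.755165]] (det J = 13.489670).
Solving J·Δ = −F gives Δ = (2.8683, -2.1622).
Then the next iterate is (x₁, x₂)₁ = (1.8683, -2.6622).
Round to (1.8683, -2.6622) and repeat: F = (23.672366, -15.166038), J = [[19.895153, -12.305490], [-14.895153, 5.206539]].
Δ = (-0.7951, 0.6382), so (x₁, x₂)₂ = (1.0732, -2.0240).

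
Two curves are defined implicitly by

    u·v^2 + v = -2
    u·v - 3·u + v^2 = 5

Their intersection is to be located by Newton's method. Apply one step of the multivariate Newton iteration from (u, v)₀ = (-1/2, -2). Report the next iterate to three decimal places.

At (-1/2, -2): F = (-2.000, 1.500).
Jacobian J = [[v^2, 2·u·v + 1], [v - 3, u + 2·v]].
At the point, J = [[4.000, 3.000], [-5.000, -4.500]] (det J = -3.000).
Solving J·Δ = −F gives Δ = (1.500, -1.333).
Then the next iterate is (u, v)₁ = (1.000, -3.333).

(1.000, -3.333)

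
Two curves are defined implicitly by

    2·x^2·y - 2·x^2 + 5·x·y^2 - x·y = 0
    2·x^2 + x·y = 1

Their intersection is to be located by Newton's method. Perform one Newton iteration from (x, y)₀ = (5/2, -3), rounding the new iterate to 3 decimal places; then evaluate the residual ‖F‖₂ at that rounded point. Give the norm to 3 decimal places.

20.836

At (5/2, -3): F = (70.000, 4.000).
Jacobian J = [[4·x·y - 4·x + 5·y^2 - y, 2·x^2 + 10·x·y - x], [4·x + y, x]].
At the point, J = [[8.000, -65.000], [7.000, 2.500]] (det J = 475.000).
Solving J·Δ = −F gives Δ = (-0.916, 0.964).
Then the next iterate is (x, y)₁ = (1.584, -2.036).
Re-evaluating at (1.584, -2.036): F = (20.82078, 0.79309), so ‖F‖₂ = 20.836.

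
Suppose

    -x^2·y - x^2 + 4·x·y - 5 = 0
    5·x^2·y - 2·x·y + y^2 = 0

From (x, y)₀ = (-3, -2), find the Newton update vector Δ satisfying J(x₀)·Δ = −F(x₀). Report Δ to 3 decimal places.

(1.082, 0.612)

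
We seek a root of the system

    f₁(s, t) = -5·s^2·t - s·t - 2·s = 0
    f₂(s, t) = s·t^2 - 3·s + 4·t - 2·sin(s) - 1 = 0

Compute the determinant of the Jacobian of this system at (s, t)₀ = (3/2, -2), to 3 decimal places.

J = [[-10·s·t - t - 2, -5·s^2 - s], [t^2 - 2·cos(s) - 3, 2·s·t + 4]].
At the point, J = [[30.000, -12.750], [0.85853, -2.000]].
det J = -49.054.

-49.054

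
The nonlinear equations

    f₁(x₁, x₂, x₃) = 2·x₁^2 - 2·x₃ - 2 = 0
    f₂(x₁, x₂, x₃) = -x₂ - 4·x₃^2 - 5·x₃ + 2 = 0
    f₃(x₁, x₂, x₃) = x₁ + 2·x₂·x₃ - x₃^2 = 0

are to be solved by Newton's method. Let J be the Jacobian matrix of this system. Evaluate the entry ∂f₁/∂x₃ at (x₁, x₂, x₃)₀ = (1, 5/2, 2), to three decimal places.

∂f₁/∂x₃ = -2.
At (1, 5/2, 2) this is -2.000.

-2.000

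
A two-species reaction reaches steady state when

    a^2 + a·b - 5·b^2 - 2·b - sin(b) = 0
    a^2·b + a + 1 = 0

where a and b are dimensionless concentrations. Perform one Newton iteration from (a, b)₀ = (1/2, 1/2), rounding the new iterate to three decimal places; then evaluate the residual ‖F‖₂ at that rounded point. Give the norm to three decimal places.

At (1/2, 1/2): F = (-2.22943, 1.625).
Jacobian J = [[2·a + b, a - 10·b - cos(b) - 2], [2·a·b + 1, a^2]].
At the point, J = [[1.500, -7.37758], [1.500, 0.250]] (det J = 11.44137).
Solving J·Δ = −F gives Δ = (-0.999, -0.505).
Then the next iterate is (a, b)₁ = (-0.499, -0.005).
Re-evaluating at (-0.499, -0.005): F = (0.26637, 0.49975), so ‖F‖₂ = 0.566.

0.566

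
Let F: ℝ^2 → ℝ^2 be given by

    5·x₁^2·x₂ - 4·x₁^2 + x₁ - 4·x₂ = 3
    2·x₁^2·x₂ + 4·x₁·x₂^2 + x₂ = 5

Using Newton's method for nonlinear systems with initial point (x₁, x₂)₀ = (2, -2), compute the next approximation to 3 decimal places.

At (2, -2): F = (-49.000, 9.000).
Jacobian J = [[10·x₁·x₂ - 8·x₁ + 1, 5·x₁^2 - 4], [4·x₁·x₂ + 4·x₂^2, 2·x₁^2 + 8·x₁·x₂ + 1]].
At the point, J = [[-55.000, 16.000], [0.000, -23.000]] (det J = 1265.000).
Solving J·Δ = −F gives Δ = (-0.777, 0.391).
Then the next iterate is (x₁, x₂)₁ = (1.223, -1.609).

(1.223, -1.609)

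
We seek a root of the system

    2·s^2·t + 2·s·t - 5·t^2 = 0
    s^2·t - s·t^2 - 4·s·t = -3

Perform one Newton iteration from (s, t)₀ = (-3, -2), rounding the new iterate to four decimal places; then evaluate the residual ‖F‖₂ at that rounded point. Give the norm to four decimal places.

At (-3, -2): F = (-44.0000, -27.0000).
Jacobian J = [[4·s·t + 2·t, 2·s^2 + 2·s - 10·t], [2·s·t - t^2 - 4·t, s^2 - 2·s·t - 4·s]].
At the point, J = [[20.0000, 32.0000], [16.0000, 9.0000]] (det J = -332.0000).
Solving J·Δ = −F gives Δ = (1.4096, 0.4940).
Then the next iterate is (s, t)₁ = (-1.5904, -1.5060).
Re-evaluating at (-1.5904, -1.5060): F = (-14.168364, -6.782720), so ‖F‖₂ = 15.7082.

15.7082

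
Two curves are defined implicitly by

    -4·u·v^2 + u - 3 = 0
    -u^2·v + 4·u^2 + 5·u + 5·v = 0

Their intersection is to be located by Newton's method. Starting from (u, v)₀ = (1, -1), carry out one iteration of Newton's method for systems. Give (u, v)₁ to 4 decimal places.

At (1, -1): F = (-6.0000, 5.0000).
Jacobian J = [[-4·v^2 + 1, -8·u·v], [-2·u·v + 8·u + 5, -u^2 + 5]].
At the point, J = [[-3.0000, 8.0000], [15.0000, 4.0000]] (det J = -132.0000).
Solving J·Δ = −F gives Δ = (-0.4848, 0.5682).
Then the next iterate is (u, v)₁ = (0.5152, -0.4318).

(0.5152, -0.4318)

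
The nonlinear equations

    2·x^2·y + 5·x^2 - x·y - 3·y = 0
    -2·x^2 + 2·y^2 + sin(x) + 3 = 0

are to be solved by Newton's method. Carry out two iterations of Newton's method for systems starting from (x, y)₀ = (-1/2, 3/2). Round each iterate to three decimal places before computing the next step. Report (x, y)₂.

(1.464, -4.516)

At (-1/2, 3/2): F = (-1.750, 6.52057).
Jacobian J = [[4·x·y + 10·x - y, 2·x^2 - x - 3], [-4·x + cos(x), 4·y]].
At the point, J = [[-9.500, -2.000], [2.87758, 6.000]] (det J = -51.24483).
Solving J·Δ = −F gives Δ = (0.050, -1.111).
Then the next iterate is (x, y)₁ = (-0.450, 0.389).
Round to (-0.450, 0.389) and repeat: F = (0.17810, 2.46268), J = [[-5.58920, -2.145], [2.70045, 1.556]].
Δ = (1.914, -4.905), so (x, y)₂ = (1.464, -4.516).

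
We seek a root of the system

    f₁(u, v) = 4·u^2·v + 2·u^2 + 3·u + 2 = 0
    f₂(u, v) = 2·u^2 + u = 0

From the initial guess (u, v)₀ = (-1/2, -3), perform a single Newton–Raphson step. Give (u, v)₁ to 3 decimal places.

At (-1/2, -3): F = (-2.000, 0.000).
Jacobian J = [[8·u·v + 4·u + 3, 4·u^2], [4·u + 1, 0]].
At the point, J = [[13.000, 1.000], [-1.000, 0.000]] (det J = 1.000).
Solving J·Δ = −F gives Δ = (0.000, 2.000).
Then the next iterate is (u, v)₁ = (-0.500, -1.000).

(-0.500, -1.000)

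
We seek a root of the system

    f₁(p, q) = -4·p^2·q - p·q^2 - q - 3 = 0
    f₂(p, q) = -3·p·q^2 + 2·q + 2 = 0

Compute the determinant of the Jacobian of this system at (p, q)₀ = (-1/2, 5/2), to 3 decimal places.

J = [[-8·p·q - q^2, -4·p^2 - 2·p·q - 1], [-3·q^2, -6·p·q + 2]].
At the point, J = [[3.750, 0.500], [-18.750, 9.500]].
det J = 45.000.

45.000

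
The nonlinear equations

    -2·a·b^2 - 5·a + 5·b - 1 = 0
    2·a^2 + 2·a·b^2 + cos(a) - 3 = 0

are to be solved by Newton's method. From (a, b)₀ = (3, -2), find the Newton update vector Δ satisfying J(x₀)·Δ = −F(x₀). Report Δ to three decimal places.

(0.370, 1.890)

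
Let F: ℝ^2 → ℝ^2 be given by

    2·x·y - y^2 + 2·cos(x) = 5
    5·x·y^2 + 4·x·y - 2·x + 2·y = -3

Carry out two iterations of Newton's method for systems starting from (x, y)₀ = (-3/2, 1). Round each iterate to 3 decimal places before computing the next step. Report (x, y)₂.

At (-3/2, 1): F = (-8.85853, -5.500).
Jacobian J = [[2·y - 2·sin(x), 2·x - 2·y], [5·y^2 + 4·y - 2, 10·x·y + 4·x + 2]].
At the point, J = [[3.99499, -5.000], [7.000, -19.000]] (det J = -40.90481).
Solving J·Δ = −F gives Δ = (3.442, 0.979).
Then the next iterate is (x, y)₁ = (1.942, 1.979).
Round to (1.942, 1.979) and repeat: F = (-1.95548, 56.47551), J = [[2.09422, -0.074], [25.49821, 48.20018]].
Δ = (0.876, -1.635), so (x, y)₂ = (2.818, 0.344).

(2.818, 0.344)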